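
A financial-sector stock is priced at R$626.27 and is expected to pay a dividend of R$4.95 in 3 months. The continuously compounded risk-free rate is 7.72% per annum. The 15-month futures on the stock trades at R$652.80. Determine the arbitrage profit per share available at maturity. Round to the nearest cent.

PV(dividends) I = 4.95·e^(−0.0772·3/12) = 4.8554
Fair futures F* = (S − I)·e^(rT) = (626.27 − 4.8554)·e^0.096500 = 621.4146 × 1.101310 = 684.3701
Market R$652.80 < fair 684.3701: forward underpriced → reverse cash-and-carry (short the stock, invest proceeds at r, pay the dividends, go long the forward).
Profit at T = |F_mkt − F*| = |652.80 − 684.3701| = R$31.57 per share

R$31.57 per share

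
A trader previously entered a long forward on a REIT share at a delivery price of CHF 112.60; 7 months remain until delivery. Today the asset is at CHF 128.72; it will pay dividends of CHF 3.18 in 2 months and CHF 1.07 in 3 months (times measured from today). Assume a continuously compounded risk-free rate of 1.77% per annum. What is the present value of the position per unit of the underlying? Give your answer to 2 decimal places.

PV(remaining dividends) I = 3.18·e^(−0.0177·2/12) + 1.07·e^(−0.0177·3/12) = 4.2359
Current forward F = (S − I)·e^(rT) = (128.72 − 4.2359)·e^(0.0177·7/12) = 124.4841 × 1.010378 = 125.7760
Value (long) = (F − K)·e^(−rT) = (125.7760 − 112.60) × 0.989728 = 13.0407
Value = CHF 13.04

CHF 13.04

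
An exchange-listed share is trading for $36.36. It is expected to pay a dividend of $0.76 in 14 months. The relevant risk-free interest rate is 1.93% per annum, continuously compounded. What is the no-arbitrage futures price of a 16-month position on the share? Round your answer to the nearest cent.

$36.55

PV(dividends) I = 0.76·e^(−0.0193·14/12)
I = 0.7431
F = (S − I)·e^(rT) = (36.36 − 0.7431) · e^(0.0193·16/12)
= 35.6169 · e^0.025733 = 35.6169 × 1.026067 = $36.55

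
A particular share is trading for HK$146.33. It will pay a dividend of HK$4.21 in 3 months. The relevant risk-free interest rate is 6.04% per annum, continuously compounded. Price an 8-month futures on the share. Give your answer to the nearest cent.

PV(dividends) I = 4.21·e^(−0.0604·3/12)
I = 4.1469
F = (S − I)·e^(rT) = (146.33 − 4.1469) · e^(0.0604·8/12)
= 142.1831 · e^0.040267 = 142.1831 × 1.041089 = HK$148.03

HK$148.03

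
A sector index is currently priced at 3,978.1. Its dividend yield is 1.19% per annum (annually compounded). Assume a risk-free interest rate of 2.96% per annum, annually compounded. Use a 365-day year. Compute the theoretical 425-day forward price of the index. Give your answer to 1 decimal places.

4,059.2

F = S · (1+r)^T / (1+q)^T
= 3978.1 × 1.034549 / 1.013870 = 3978.1 × 1.020396
F = 4,059.2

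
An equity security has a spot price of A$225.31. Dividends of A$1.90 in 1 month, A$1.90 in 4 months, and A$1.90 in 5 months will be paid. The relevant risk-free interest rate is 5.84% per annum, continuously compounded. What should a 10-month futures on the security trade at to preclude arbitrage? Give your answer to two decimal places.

PV(dividends) I = 1.90·e^(−0.0584·1/12) + 1.90·e^(−0.0584·4/12) + 1.90·e^(−0.0584·5/12)
I = 1.8908 + 1.8634 + 1.8543 = 5.6085
F = (S − I)·e^(rT) = (225.31 − 5.6085) · e^(0.0584·10/12)
= 219.7015 · e^0.048667 = 219.7015 × 1.049871 = A$230.66

A$230.66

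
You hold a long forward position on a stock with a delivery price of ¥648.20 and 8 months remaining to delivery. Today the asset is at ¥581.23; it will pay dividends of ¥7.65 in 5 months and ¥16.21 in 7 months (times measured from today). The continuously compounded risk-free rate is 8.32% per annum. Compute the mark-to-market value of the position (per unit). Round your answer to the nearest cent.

-¥54.83

PV(remaining dividends) I = 7.65·e^(−0.0832·5/12) + 16.21·e^(−0.0832·7/12) = 22.8314
Current forward F = (S − I)·e^(rT) = (581.23 − 22.8314)·e^(0.0832·8/12) = 558.3986 × 1.057034 = 590.2463
Value (long) = (F − K)·e^(−rT) = (590.2463 − 648.20) × 0.946044 = -54.8268
Value = -¥54.83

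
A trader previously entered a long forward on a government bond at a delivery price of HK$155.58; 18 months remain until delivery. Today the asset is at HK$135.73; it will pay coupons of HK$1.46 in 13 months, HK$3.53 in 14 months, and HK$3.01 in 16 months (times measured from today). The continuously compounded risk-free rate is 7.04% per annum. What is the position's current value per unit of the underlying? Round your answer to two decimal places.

PV(remaining coupons) I = 1.46·e^(−0.0704·13/12) + 3.53·e^(−0.0704·14/12) + 3.01·e^(−0.0704·16/12) = 7.3448
Current forward F = (S − I)·e^(rT) = (135.73 − 7.3448)·e^(0.0704·18/12) = 128.3852 × 1.111377 = 142.6844
Value (long) = (F − K)·e^(−rT) = (142.6844 − 155.58) × 0.899784 = -11.6033
Value = -HK$11.60

-HK$11.60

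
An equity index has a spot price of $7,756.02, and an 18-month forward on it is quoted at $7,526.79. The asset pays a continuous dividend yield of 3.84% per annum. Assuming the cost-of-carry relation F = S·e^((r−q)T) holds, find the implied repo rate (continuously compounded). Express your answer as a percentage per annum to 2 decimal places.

From F = S·e^((r−q)T): (r − q) = ln(F/S)/T
ln(7526.79/7756.02) = ln(0.970445) = -0.030001
(r − q) = -0.030001 / (18/12) = -0.020001
r = ln(F/S)/T + q = -0.020001 + 0.0384 = 0.018399
r = 1.84%

1.84%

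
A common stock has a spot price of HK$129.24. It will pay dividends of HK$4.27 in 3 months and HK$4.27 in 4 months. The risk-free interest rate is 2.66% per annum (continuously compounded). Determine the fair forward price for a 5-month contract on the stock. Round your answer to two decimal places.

PV(dividends) I = 4.27·e^(−0.0266·3/12) + 4.27·e^(−0.0266·4/12)
I = 4.2417 + 4.2323 = 8.4740
F = (S − I)·e^(rT) = (129.24 − 8.4740) · e^(0.0266·5/12)
= 120.7660 · e^0.011083 = 120.7660 × 1.011145 = HK$122.11

HK$122.11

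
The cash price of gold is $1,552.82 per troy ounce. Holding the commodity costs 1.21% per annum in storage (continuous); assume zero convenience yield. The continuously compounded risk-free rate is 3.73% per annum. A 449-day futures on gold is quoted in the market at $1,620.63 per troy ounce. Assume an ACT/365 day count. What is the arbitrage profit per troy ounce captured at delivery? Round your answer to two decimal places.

Fair futures: F* = S·e^(carry·T), with carry = (r + u) = 0.0373 + 0.0121 = 0.0494
F* = 1552.82 · e^(0.0494 × 449/365) = 1552.82 · e^0.06076877 = 1552.82 × 1.06265317 = $1650.1091
Market $1620.63 < fair $1650.1091: forward underpriced → reverse cash-and-carry (short spot, go long the forward).
At maturity, profit = |F_mkt − F*| = |1620.63 − 1650.1091| = $29.48 per troy ounce

$29.48 per troy ounce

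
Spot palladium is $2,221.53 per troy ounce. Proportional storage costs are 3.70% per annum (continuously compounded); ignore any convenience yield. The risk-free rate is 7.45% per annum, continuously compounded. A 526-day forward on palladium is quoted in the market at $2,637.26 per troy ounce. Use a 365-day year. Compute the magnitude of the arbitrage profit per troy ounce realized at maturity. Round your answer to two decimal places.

$28.49 per troy ounce

Fair forward: F* = S·e^(carry·T), with carry = (r + u) = 0.0745 + 0.0370 = 0.1115
F* = 2221.53 · e^(0.1115 × 526/365) = 2221.53 · e^0.16068219 = 2221.53 × 1.17431170 = $2608.7687
Market $2637.26 > fair $2608.7687: forward overpriced → cash-and-carry (buy spot, short the forward).
At maturity, profit = |F_mkt − F*| = |2637.26 − 2608.7687| = $28.49 per troy ounce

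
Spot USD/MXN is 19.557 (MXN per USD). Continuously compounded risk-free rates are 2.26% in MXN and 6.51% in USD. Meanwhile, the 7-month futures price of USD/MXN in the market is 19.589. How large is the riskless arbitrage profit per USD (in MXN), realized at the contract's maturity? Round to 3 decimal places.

Fair futures: F* = S·e^(carry·T), with carry = (r_MXN − r_USD) = 0.0226 − 0.0651 = -0.0425
F* = 19.557 · e^(-0.0425 × 7/12) = 19.557 · e^-0.024792 = 19.557 × 0.975513 = 19.0781
Market 19.589 > fair 19.0781: forward overpriced → cash-and-carry (buy spot, short the forward).
At maturity, profit = |F_mkt − F*| = |19.589 − 19.0781| = 0.511 per USD (in MXN)

0.511 per USD (in MXN)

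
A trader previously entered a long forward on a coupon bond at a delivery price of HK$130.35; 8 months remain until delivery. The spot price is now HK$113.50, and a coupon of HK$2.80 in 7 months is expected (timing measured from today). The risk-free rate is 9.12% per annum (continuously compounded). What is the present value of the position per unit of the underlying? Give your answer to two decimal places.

PV(remaining coupons) I = 2.80·e^(−0.0912·7/12) = 2.6549
Current forward F = (S − I)·e^(rT) = (113.50 − 2.6549)·e^(0.0912·8/12) = 110.8451 × 1.062686 = 117.7935
Value (long) = (F − K)·e^(−rT) = (117.7935 − 130.35) × 0.941011 = -11.8158
Value = -HK$11.82

-HK$11.82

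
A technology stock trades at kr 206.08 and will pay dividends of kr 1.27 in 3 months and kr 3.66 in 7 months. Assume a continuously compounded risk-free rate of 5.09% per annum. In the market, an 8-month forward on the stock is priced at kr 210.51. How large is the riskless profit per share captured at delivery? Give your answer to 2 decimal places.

kr 2.29 per share

PV(dividends) I = 1.27·e^(−0.0509·3/12) + 3.66·e^(−0.0509·7/12) = 4.8069
Fair forward F* = (S − I)·e^(rT) = (206.08 − 4.8069)·e^0.033933 = 201.2731 × 1.034515 = 208.2200
Market kr 210.51 > fair 208.2200: forward overpriced → cash-and-carry (borrow at r, buy the stock and collect the dividends, short the forward).
Profit at T = |F_mkt − F*| = |210.51 − 208.2200| = kr 2.29 per share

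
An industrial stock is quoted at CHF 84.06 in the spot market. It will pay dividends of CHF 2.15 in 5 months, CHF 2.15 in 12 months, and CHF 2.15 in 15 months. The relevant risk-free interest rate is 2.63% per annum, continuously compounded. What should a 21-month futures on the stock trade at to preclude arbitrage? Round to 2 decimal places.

PV(dividends) I = 2.15·e^(−0.0263·5/12) + 2.15·e^(−0.0263·12/12) + 2.15·e^(−0.0263·15/12)
I = 2.1266 + 2.0942 + 2.0805 = 6.3013
F = (S − I)·e^(rT) = (84.06 − 6.3013) · e^(0.0263·21/12)
= 77.7587 · e^0.046025 = 77.7587 × 1.047101 = CHF 81.42

CHF 81.42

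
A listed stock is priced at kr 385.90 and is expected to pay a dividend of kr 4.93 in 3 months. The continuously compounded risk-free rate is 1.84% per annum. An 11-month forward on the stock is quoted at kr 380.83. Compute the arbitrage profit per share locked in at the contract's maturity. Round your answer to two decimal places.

PV(dividends) I = 4.93·e^(−0.0184·3/12) = 4.9074
Fair forward F* = (S − I)·e^(rT) = (385.90 − 4.9074)·e^0.016867 = 380.9926 × 1.017010 = 387.4733
Market kr 380.83 < fair 387.4733: forward underpriced → reverse cash-and-carry (short the stock, invest proceeds at r, pay the dividends, go long the forward).
Profit at T = |F_mkt − F*| = |380.83 − 387.4733| = kr 6.64 per share

kr 6.64 per share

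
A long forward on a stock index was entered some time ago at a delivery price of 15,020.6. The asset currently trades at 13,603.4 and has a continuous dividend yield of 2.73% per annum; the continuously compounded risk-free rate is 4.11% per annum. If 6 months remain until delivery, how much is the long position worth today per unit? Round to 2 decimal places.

Current fair forward for the remaining 6 months: F = S·e^((r − q)·T), (r − q) = 0.0411 − 0.0273 = 0.0138
F = 13603.4 · e^(0.0138 × 6/12) = 13603.4 × 1.00692386 = 13697.5880
Value of long forward = (F − K)·e^(−rT) = (13697.5880 − 15020.6) · e^(−0.0411·6/12)
= -1323.0120 × 0.97965971 = -1296.10

-1296.10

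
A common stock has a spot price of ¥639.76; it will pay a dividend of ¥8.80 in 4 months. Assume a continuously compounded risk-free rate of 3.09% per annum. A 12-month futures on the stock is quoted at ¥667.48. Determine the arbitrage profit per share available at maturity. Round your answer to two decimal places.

PV(dividends) I = 8.80·e^(−0.0309·4/12) = 8.7098
Fair futures F* = (S − I)·e^(rT) = (639.76 − 8.7098)·e^0.030900 = 631.0502 × 1.031382 = 650.8538
Market ¥667.48 > fair 650.8538: forward overpriced → cash-and-carry (borrow at r, buy the stock and collect the dividends, short the forward).
Profit at T = |F_mkt − F*| = |667.48 − 650.8538| = ¥16.63 per share

¥16.63 per share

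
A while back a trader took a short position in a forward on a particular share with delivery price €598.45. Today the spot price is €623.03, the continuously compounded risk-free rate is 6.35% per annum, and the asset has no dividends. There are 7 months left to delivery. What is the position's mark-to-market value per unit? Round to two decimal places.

-€46.34

Current fair forward for the remaining 7 months: F = S·e^(r·T), r = 0.0635
F = 623.03 · e^(0.0635 × 7/12) = 623.03 × 1.037736 = 646.5407
Value of long forward = (F − K)·e^(−rT) = (646.5407 − 598.45) · e^(−0.0635·7/12)
= 48.0907 × 0.963636 = 46.34
Short position value = −(long value) = -€46.34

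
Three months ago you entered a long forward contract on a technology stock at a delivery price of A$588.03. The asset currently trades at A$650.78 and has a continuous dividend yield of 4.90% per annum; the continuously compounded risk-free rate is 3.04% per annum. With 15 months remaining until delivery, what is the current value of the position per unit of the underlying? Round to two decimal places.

A$46.01

Current fair forward for the remaining 15 months: F = S·e^((r − q)·T), (r − q) = 0.0304 − 0.0490 = -0.0186
F = 650.78 · e^(-0.0186 × 15/12) = 650.78 × 0.977018 = 635.8238
Value of long forward = (F − K)·e^(−rT) = (635.8238 − 588.03) · e^(−0.0304·15/12)
= 47.7938 × 0.962713 = 46.01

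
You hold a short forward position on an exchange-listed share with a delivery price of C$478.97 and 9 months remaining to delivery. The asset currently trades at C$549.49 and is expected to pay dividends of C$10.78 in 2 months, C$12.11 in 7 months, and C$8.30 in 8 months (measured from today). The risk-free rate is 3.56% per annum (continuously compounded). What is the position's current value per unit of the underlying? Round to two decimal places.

-C$52.46

PV(remaining dividends) I = 10.78·e^(−0.0356·2/12) + 12.11·e^(−0.0356·7/12) + 8.30·e^(−0.0356·8/12) = 30.6827
Current forward F = (S − I)·e^(rT) = (549.49 − 30.6827)·e^(0.0356·9/12) = 518.8073 × 1.027060 = 532.8462
Value (long) = (F − K)·e^(−rT) = (532.8462 − 478.97) × 0.973653 = 52.4567
Short position value = −(long value) = -C$52.46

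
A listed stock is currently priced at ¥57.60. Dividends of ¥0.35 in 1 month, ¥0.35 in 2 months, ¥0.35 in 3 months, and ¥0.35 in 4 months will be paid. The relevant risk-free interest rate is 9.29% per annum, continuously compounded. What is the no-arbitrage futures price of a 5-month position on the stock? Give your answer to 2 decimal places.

PV(dividends) I = 0.35·e^(−0.0929·1/12) + 0.35·e^(−0.0929·2/12) + 0.35·e^(−0.0929·3/12) + 0.35·e^(−0.0929·4/12)
I = 0.3473 + 0.3446 + 0.3420 + 0.3393 = 1.3732
F = (S − I)·e^(rT) = (57.60 − 1.3732) · e^(0.0929·5/12)
= 56.2268 · e^0.038708 = 56.2268 × 1.039467 = ¥58.45

¥58.45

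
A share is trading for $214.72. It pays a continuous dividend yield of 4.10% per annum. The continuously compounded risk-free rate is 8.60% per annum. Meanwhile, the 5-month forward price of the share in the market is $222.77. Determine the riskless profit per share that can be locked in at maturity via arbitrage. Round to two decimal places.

$3.99 per share

Fair forward: F* = S·e^(carry·T), with carry = (r − q) = 0.0860 − 0.0410 = 0.0450
F* = 214.72 · e^(0.0450 × 5/12) = 214.72 · e^0.018750 = 214.72 × 1.018927 = $218.7840
Market $222.77 > fair $218.7840: forward overpriced → cash-and-carry (buy spot, short the forward).
At maturity, profit = |F_mkt − F*| = |222.77 − 218.7840| = $3.99 per share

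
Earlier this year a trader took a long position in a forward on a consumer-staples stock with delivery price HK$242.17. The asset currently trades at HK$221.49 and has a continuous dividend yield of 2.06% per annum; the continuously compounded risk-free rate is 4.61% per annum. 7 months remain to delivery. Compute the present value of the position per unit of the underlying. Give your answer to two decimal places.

Current fair forward for the remaining 7 months: F = S·e^((r − q)·T), (r − q) = 0.0461 − 0.0206 = 0.0255
F = 221.49 · e^(0.0255 × 7/12) = 221.49 × 1.014986 = 224.8092
Value of long forward = (F − K)·e^(−rT) = (224.8092 − 242.17) · e^(−0.0461·7/12)
= -17.3608 × 0.973467 = -16.90

-HK$16.90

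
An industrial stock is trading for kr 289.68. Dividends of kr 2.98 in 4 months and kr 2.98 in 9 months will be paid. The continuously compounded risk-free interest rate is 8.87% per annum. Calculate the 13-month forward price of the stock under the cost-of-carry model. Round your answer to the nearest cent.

kr 312.64

PV(dividends) I = 2.98·e^(−0.0887·4/12) + 2.98·e^(−0.0887·9/12)
I = 2.8932 + 2.7882 = 5.6814
F = (S − I)·e^(rT) = (289.68 − 5.6814) · e^(0.0887·13/12)
= 283.9986 · e^0.096092 = 283.9986 × 1.100860 = kr 312.64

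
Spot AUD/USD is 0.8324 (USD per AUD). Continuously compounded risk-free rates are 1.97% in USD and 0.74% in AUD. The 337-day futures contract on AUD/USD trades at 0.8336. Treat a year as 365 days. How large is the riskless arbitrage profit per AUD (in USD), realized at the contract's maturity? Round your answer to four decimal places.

Fair futures: F* = S·e^(carry·T), with carry = (r_USD − r_AUD) = 0.0197 − 0.0074 = 0.0123
F* = 0.8324 · e^(0.0123 × 337/365) = 0.8324 · e^0.011356 = 0.8324 × 1.011421 = 0.8419
Market 0.8336 < fair 0.8419: forward underpriced → reverse cash-and-carry (short spot, go long the forward).
At maturity, profit = |F_mkt − F*| = |0.8336 − 0.8419| = 0.0083 per AUD (in USD)

0.0083 per AUD (in USD)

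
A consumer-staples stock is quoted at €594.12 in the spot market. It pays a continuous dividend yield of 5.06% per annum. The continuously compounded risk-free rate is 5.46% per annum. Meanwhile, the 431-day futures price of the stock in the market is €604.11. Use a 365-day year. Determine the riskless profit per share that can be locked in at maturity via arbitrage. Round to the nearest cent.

€7.18 per share

Fair futures: F* = S·e^(carry·T), with carry = (r − q) = 0.0546 − 0.0506 = 0.0040
F* = 594.12 · e^(0.0040 × 431/365) = 594.12 · e^0.004723 = 594.12 × 1.004734 = €596.9326
Market €604.11 > fair €596.9326: forward overpriced → cash-and-carry (buy spot, short the forward).
At maturity, profit = |F_mkt − F*| = |604.11 − 596.9326| = €7.18 per share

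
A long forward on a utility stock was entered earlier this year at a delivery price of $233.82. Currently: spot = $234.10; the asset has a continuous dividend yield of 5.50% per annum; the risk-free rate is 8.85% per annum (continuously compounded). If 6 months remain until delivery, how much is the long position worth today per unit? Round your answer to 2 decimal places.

$4.05

Current fair forward for the remaining 6 months: F = S·e^((r − q)·T), (r − q) = 0.0885 − 0.0550 = 0.0335
F = 234.10 · e^(0.0335 × 6/12) = 234.10 × 1.016891 = 238.0542
Value of long forward = (F − K)·e^(−rT) = (238.0542 − 233.82) · e^(−0.0885·6/12)
= 4.2342 × 0.956715 = 4.05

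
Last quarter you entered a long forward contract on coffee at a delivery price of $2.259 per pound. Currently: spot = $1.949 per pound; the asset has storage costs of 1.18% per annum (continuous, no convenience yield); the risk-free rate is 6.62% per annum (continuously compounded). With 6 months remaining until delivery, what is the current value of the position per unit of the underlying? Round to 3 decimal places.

-$0.225 per pound

Current fair forward for the remaining 6 months: F = S·e^((r + u)·T), (r + u) = 0.0662 + 0.0118 = 0.0780
F = 1.949 · e^(0.0780 × 6/12) = 1.949 × 1.039770 = 2.0265
Value of long forward = (F − K)·e^(−rT) = (2.0265 − 2.259) · e^(−0.0662·6/12)
= -0.2325 × 0.967442 = -0.225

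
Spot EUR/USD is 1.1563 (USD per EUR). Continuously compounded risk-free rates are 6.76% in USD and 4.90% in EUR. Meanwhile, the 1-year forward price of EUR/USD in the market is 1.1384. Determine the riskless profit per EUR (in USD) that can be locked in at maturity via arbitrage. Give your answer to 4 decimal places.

0.0396 per EUR (in USD)

Fair forward: F* = S·e^(carry·T), with carry = (r_USD − r_EUR) = 0.0676 − 0.0490 = 0.0186
F* = 1.1563 · e^(0.0186 × 1) = 1.1563 · e^0.018600 = 1.1563 × 1.018774 = 1.1780
Market 1.1384 < fair 1.1780: forward underpriced → reverse cash-and-carry (short spot, go long the forward).
At maturity, profit = |F_mkt − F*| = |1.1384 − 1.1780| = 0.0396 per EUR (in USD)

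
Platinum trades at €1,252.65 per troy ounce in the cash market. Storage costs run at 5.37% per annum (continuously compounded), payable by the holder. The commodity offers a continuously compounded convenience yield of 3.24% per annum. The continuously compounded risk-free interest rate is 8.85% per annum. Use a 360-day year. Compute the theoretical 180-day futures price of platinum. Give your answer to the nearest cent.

Net carry = r + u − y = 0.0885 + 0.0537 − 0.0324 = 0.1098
F = S·e^((r+u−y)T) = 1252.65 · e^(0.1098 × 180/360) = 1252.65 · e^0.05490000
= 1252.65 × 1.05643497 = €1,323.34 per troy ounce

€1,323.34 per troy ounce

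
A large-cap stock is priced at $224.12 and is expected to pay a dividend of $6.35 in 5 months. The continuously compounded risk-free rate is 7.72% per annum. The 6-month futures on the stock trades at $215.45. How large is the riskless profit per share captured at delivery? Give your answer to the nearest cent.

PV(dividends) I = 6.35·e^(−0.0772·5/12) = 6.1490
Fair futures F* = (S − I)·e^(rT) = (224.12 − 6.1490)·e^0.038600 = 217.9710 × 1.039355 = 226.5492
Market $215.45 < fair 226.5492: forward underpriced → reverse cash-and-carry (short the stock, invest proceeds at r, pay the dividends, go long the forward).
Profit at T = |F_mkt − F*| = |215.45 − 226.5492| = $11.10 per share

$11.10 per share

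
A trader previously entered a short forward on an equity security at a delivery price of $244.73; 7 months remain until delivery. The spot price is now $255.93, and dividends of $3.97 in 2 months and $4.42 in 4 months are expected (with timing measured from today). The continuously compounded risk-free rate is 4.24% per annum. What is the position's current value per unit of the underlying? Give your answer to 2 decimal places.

-$8.88

PV(remaining dividends) I = 3.97·e^(−0.0424·2/12) + 4.42·e^(−0.0424·4/12) = 8.3000
Current forward F = (S − I)·e^(rT) = (255.93 − 8.3000)·e^(0.0424·7/12) = 247.6300 × 1.025042 = 253.8312
Value (long) = (F − K)·e^(−rT) = (253.8312 − 244.73) × 0.975570 = 8.8789
Short position value = −(long value) = -$8.88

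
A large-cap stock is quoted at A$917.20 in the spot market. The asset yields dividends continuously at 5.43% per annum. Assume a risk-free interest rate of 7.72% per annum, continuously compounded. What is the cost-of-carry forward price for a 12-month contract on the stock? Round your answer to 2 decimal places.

F = S·e^((r − q)T) = 917.20 · e^((0.0772 − 0.0543) × 12/12)
= 917.20 · e^0.022900 = 917.20 × 1.023164
F = A$938.45

A$938.45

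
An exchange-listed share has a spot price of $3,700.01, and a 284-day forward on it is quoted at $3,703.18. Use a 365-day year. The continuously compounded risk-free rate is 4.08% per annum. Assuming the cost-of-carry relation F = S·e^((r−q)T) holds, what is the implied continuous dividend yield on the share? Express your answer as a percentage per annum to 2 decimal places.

3.97%

From F = S·e^((r−q)T): (r − q) = ln(F/S)/T
ln(3703.18/3700.01) = ln(1.000857) = 0.000857
(r − q) = 0.000857 / (284/365) = 0.001101
q = r − ln(F/S)/T = 0.0408 − 0.001101 = 0.039699
q = 3.97%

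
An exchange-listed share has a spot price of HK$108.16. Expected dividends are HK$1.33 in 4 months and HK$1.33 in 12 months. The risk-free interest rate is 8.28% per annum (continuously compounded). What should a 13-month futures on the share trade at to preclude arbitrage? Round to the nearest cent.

HK$115.56

PV(dividends) I = 1.33·e^(−0.0828·4/12) + 1.33·e^(−0.0828·12/12)
I = 1.2938 + 1.2243 = 2.5181
F = (S − I)·e^(rT) = (108.16 − 2.5181) · e^(0.0828·13/12)
= 105.6419 · e^0.089700 = 105.6419 × 1.093846 = HK$115.56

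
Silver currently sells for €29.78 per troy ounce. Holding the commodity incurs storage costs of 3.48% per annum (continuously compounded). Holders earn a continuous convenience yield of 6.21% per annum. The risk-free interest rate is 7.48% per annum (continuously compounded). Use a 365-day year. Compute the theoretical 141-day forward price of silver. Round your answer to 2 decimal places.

Net carry = r + u − y = 0.0748 + 0.0348 − 0.0621 = 0.0475
F = S·e^((r+u−y)T) = 29.78 · e^(0.0475 × 141/365) = 29.78 · e^0.018349
= 29.78 × 1.018518 = €30.33 per troy ounce

€30.33 per troy ounce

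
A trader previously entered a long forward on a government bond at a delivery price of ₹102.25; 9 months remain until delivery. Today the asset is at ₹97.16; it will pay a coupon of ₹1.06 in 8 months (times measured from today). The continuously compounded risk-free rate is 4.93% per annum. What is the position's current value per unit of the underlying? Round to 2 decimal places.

-₹2.40

PV(remaining coupons) I = 1.06·e^(−0.0493·8/12) = 1.0257
Current forward F = (S − I)·e^(rT) = (97.16 − 1.0257)·e^(0.0493·9/12) = 96.1343 × 1.037667 = 99.7554
Value (long) = (F − K)·e^(−rT) = (99.7554 − 102.25) × 0.963700 = -2.4040
Value = -₹2.40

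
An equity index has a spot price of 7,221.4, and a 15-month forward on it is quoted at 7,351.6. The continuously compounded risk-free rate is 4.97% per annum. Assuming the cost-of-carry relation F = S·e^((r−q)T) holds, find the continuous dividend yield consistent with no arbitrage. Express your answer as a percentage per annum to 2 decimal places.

From F = S·e^((r−q)T): (r − q) = ln(F/S)/T
ln(7351.6/7221.4) = ln(1.018030) = 0.017869
(r − q) = 0.017869 / (15/12) = 0.014295
q = r − ln(F/S)/T = 0.0497 − 0.014295 = 0.035405
q = 3.54%

3.54%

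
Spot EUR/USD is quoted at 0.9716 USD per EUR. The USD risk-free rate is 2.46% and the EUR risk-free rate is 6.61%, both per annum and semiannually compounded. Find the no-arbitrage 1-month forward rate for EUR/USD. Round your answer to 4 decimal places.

0.9683

By covered interest parity, F = S · (1+r_USD/2)^(2T) / (1+r_EUR/2)^(2T)
= 0.9716 × 1.002040 / 1.005434 = 0.9716 × 0.996624
F = 0.9683 USD per EUR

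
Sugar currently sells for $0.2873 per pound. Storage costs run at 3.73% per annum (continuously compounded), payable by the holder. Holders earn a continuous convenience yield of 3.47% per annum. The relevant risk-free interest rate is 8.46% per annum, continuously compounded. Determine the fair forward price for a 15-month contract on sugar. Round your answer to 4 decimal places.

$0.3204 per pound

Net carry = r + u − y = 0.0846 + 0.0373 − 0.0347 = 0.0872
F = S·e^((r+u−y)T) = 0.2873 · e^(0.0872 × 15/12) = 0.2873 · e^0.109000
= 0.2873 × 1.115162 = $0.3204 per pound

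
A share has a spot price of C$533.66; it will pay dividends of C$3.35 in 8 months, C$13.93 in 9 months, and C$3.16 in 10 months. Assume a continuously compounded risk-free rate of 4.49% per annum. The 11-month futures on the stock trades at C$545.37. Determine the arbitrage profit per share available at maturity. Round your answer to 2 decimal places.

C$9.88 per share

PV(dividends) I = 3.35·e^(−0.0449·8/12) + 13.93·e^(−0.0449·9/12) + 3.16·e^(−0.0449·10/12) = 19.7639
Fair futures F* = (S − I)·e^(rT) = (533.66 − 19.7639)·e^0.041158 = 513.8961 × 1.042017 = 535.4885
Market C$545.37 > fair 535.4885: forward overpriced → cash-and-carry (borrow at r, buy the stock and collect the dividends, short the forward).
Profit at T = |F_mkt − F*| = |545.37 − 535.4885| = C$9.88 per share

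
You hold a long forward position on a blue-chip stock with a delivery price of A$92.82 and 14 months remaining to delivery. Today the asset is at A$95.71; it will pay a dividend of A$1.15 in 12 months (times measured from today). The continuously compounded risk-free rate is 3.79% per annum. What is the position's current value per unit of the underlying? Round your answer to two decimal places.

PV(remaining dividends) I = 1.15·e^(−0.0379·12/12) = 1.1072
Current forward F = (S − I)·e^(rT) = (95.71 − 1.1072)·e^(0.0379·14/12) = 94.6028 × 1.045209 = 98.8797
Value (long) = (F − K)·e^(−rT) = (98.8797 − 92.82) × 0.956747 = 5.7976
Value = A$5.80

A$5.80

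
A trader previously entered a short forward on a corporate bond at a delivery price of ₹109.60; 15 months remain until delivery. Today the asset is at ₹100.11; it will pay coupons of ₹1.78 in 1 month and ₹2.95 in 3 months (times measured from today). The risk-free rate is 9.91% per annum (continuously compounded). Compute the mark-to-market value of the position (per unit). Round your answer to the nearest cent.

₹1.36

PV(remaining coupons) I = 1.78·e^(−0.0991·1/12) + 2.95·e^(−0.0991·3/12) = 4.6432
Current forward F = (S − I)·e^(rT) = (100.11 − 4.6432)·e^(0.0991·15/12) = 95.4668 × 1.131874 = 108.0564
Value (long) = (F − K)·e^(−rT) = (108.0564 − 109.60) × 0.883490 = -1.3638
Short position value = −(long value) = ₹1.36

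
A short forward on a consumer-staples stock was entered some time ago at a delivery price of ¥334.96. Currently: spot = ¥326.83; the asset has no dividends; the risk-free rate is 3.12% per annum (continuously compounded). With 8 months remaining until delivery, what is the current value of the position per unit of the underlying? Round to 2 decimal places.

¥1.23

Current fair forward for the remaining 8 months: F = S·e^(r·T), r = 0.0312
F = 326.83 · e^(0.0312 × 8/12) = 326.83 × 1.021018 = 333.6993
Value of long forward = (F − K)·e^(−rT) = (333.6993 − 334.96) · e^(−0.0312·8/12)
= -1.2607 × 0.979415 = -1.23
Short position value = −(long value) = ¥1.23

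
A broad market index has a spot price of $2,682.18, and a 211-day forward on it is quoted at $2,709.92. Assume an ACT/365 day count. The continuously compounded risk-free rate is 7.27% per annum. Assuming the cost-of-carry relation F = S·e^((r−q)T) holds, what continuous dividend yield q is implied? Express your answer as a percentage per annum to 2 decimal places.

From F = S·e^((r−q)T): (r − q) = ln(F/S)/T
ln(2709.92/2682.18) = ln(1.010342) = 0.010289
(r − q) = 0.010289 / (211/365) = 0.017799
q = r − ln(F/S)/T = 0.0727 − 0.017799 = 0.054901
q = 5.49%

5.49%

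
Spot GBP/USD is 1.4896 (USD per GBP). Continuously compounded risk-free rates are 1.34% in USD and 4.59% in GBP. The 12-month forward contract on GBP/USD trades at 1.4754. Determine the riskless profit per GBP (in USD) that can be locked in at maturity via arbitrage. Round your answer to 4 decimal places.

Fair forward: F* = S·e^(carry·T), with carry = (r_USD − r_GBP) = 0.0134 − 0.0459 = -0.0325
F* = 1.4896 · e^(-0.0325 × 12/12) = 1.4896 · e^-0.032500 = 1.4896 × 0.968022 = 1.4420
Market 1.4754 > fair 1.4420: forward overpriced → cash-and-carry (buy spot, short the forward).
At maturity, profit = |F_mkt − F*| = |1.4754 − 1.4420| = 0.0334 per GBP (in USD)

0.0334 per GBP (in USD)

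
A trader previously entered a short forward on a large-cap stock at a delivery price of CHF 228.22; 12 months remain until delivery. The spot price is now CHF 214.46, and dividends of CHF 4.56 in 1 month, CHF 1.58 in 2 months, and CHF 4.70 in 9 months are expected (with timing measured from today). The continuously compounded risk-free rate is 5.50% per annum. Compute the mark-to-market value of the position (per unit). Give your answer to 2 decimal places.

PV(remaining dividends) I = 4.56·e^(−0.0550·1/12) + 1.58·e^(−0.0550·2/12) + 4.70·e^(−0.0550·9/12) = 10.6148
Current forward F = (S − I)·e^(rT) = (214.46 − 10.6148)·e^(0.0550·12/12) = 203.8452 × 1.056541 = 215.3708
Value (long) = (F − K)·e^(−rT) = (215.3708 − 228.22) × 0.946485 = -12.1616
Short position value = −(long value) = CHF 12.16

CHF 12.16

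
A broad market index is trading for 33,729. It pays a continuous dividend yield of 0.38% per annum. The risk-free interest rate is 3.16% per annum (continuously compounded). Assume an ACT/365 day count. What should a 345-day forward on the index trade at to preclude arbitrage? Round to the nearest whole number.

F = S·e^((r − q)T) = 33729 · e^((0.0316 − 0.0038) × 345/365)
= 33729 · e^0.026277 = 33729 × 1.026625
F = 34,627

34,627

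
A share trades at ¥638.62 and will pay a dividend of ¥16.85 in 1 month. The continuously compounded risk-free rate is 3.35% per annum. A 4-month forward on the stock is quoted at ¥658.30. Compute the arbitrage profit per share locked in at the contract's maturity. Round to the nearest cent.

¥29.50 per share

PV(dividends) I = 16.85·e^(−0.0335·1/12) = 16.8030
Fair forward F* = (S − I)·e^(rT) = (638.62 − 16.8030)·e^0.011167 = 621.8170 × 1.011230 = 628.8000
Market ¥658.30 > fair 628.8000: forward overpriced → cash-and-carry (borrow at r, buy the stock and collect the dividends, short the forward).
Profit at T = |F_mkt − F*| = |658.30 − 628.8000| = ¥29.50 per share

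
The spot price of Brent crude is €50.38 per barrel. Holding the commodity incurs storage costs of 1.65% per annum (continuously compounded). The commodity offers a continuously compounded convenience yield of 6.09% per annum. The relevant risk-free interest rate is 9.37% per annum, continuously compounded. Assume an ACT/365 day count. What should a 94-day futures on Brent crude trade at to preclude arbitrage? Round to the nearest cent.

€51.02 per barrel

Net carry = r + u − y = 0.0937 + 0.0165 − 0.0609 = 0.0493
F = S·e^((r+u−y)T) = 50.38 · e^(0.0493 × 94/365) = 50.38 · e^0.012696
= 50.38 × 1.012777 = €51.02 per barrel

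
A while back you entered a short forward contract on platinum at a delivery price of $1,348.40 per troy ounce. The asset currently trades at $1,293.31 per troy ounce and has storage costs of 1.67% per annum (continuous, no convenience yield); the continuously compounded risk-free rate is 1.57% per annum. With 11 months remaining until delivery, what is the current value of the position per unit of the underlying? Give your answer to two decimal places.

$15.87 per troy ounce

Current fair forward for the remaining 11 months: F = S·e^((r + u)·T), (r + u) = 0.0157 + 0.0167 = 0.0324
F = 1293.31 · e^(0.0324 × 11/12) = 1293.31 × 1.03014544 = 1332.2974
Value of long forward = (F − K)·e^(−rT) = (1332.2974 − 1348.40) · e^(−0.0157·11/12)
= -16.1026 × 0.98571140 = -15.87
Short position value = −(long value) = $15.87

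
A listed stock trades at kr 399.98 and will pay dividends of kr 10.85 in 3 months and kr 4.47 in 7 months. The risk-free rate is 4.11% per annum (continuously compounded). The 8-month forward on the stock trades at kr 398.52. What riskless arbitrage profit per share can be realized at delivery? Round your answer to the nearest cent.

kr 2.95 per share

PV(dividends) I = 10.85·e^(−0.0411·3/12) + 4.47·e^(−0.0411·7/12) = 15.1032
Fair forward F* = (S − I)·e^(rT) = (399.98 − 15.1032)·e^0.027400 = 384.8768 × 1.027779 = 395.5683
Market kr 398.52 > fair 395.5683: forward overpriced → cash-and-carry (borrow at r, buy the stock and collect the dividends, short the forward).
Profit at T = |F_mkt − F*| = |398.52 − 395.5683| = kr 2.95 per share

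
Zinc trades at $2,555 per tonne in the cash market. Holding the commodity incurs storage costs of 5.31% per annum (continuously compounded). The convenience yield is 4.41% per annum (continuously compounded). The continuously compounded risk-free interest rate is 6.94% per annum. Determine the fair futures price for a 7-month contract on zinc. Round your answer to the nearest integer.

Net carry = r + u − y = 0.0694 + 0.0531 − 0.0441 = 0.0784
F = S·e^((r+u−y)T) = 2555 · e^(0.0784 × 7/12) = 2555 · e^0.045733
= 2555 × 1.046795 = $2,675 per tonne

$2,675 per tonne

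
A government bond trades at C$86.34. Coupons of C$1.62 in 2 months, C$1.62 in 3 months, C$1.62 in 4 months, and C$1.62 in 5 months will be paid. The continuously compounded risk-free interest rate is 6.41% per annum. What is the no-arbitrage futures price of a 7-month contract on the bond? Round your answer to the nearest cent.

PV(coupons) I = 1.62·e^(−0.0641·2/12) + 1.62·e^(−0.0641·3/12) + 1.62·e^(−0.0641·4/12) + 1.62·e^(−0.0641·5/12)
I = 1.6028 + 1.5942 + 1.5858 + 1.5773 = 6.3601
F = (S − I)·e^(rT) = (86.34 − 6.3601) · e^(0.0641·7/12)
= 79.9799 · e^0.037392 = 79.9799 × 1.038100 = C$83.03

C$83.03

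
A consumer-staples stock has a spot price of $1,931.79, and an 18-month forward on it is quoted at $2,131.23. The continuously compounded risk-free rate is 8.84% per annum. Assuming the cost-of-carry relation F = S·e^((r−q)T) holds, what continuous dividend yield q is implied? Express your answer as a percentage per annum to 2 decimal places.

From F = S·e^((r−q)T): (r − q) = ln(F/S)/T
ln(2131.23/1931.79) = ln(1.103241) = 0.098252
(r − q) = 0.098252 / (18/12) = 0.065501
q = r − ln(F/S)/T = 0.0884 − 0.065501 = 0.022899
q = 2.29%

2.29%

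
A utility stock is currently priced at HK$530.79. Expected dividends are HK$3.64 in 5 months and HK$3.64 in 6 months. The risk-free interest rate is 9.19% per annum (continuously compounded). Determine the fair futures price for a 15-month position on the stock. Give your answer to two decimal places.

PV(dividends) I = 3.64·e^(−0.0919·5/12) + 3.64·e^(−0.0919·6/12)
I = 3.5033 + 3.4765 = 6.9798
F = (S − I)·e^(rT) = (530.79 − 6.9798) · e^(0.0919·15/12)
= 523.8102 · e^0.114875 = 523.8102 × 1.121733 = HK$587.58

HK$587.58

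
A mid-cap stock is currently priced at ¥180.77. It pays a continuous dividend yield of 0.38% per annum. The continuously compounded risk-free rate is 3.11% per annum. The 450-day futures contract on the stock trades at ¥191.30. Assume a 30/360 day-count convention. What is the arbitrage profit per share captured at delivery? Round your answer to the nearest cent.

Fair futures: F* = S·e^(carry·T), with carry = (r − q) = 0.0311 − 0.0038 = 0.0273
F* = 180.77 · e^(0.0273 × 450/360) = 180.77 · e^0.034125 = 180.77 × 1.034714 = ¥187.0452
Market ¥191.30 > fair ¥187.0452: forward overpriced → cash-and-carry (buy spot, short the forward).
At maturity, profit = |F_mkt − F*| = |191.30 − 187.0452| = ¥4.25 per share

¥4.25 per share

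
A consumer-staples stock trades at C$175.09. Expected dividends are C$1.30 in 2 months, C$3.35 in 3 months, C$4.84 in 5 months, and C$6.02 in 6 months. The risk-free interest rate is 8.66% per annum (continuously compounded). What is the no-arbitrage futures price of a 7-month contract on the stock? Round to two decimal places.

PV(dividends) I = 1.30·e^(−0.0866·2/12) + 3.35·e^(−0.0866·3/12) + 4.84·e^(−0.0866·5/12) + 6.02·e^(−0.0866·6/12)
I = 1.2814 + 3.2783 + 4.6685 + 5.7649 = 14.9931
F = (S − I)·e^(rT) = (175.09 − 14.9931) · e^(0.0866·7/12)
= 160.0969 · e^0.050517 = 160.0969 × 1.051815 = C$168.39

C$168.39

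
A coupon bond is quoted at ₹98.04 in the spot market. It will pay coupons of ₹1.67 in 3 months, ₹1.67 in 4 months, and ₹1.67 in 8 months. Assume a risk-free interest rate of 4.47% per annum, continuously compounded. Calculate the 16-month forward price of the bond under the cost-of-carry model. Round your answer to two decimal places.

PV(coupons) I = 1.67·e^(−0.0447·3/12) + 1.67·e^(−0.0447·4/12) + 1.67·e^(−0.0447·8/12)
I = 1.6514 + 1.6453 + 1.6210 = 4.9177
F = (S − I)·e^(rT) = (98.04 − 4.9177) · e^(0.0447·16/12)
= 93.1223 · e^0.059600 = 93.1223 × 1.061412 = ₹98.84

₹98.84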